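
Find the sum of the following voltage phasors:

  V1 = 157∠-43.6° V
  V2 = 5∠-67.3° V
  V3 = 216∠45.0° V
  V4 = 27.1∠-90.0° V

Step 1 — Convert each phasor to rectangular form:
  V1 = 157·(cos(-43.6°) + j·sin(-43.6°)) = 113.7 - j108.3 V
  V2 = 5·(cos(-67.3°) + j·sin(-67.3°)) = 1.93 - j4.613 V
  V3 = 216·(cos(45.0°) + j·sin(45.0°)) = 152.7 + j152.7 V
  V4 = 27.1·(cos(-90.0°) + j·sin(-90.0°)) = 0 - j27.1 V
Step 2 — Sum components: V_total = 268.4 + j12.75 V.
Step 3 — Convert to polar: |V_total| = 268.7 V, ∠V_total = 2.7°.

V_total = 268.7∠2.7° V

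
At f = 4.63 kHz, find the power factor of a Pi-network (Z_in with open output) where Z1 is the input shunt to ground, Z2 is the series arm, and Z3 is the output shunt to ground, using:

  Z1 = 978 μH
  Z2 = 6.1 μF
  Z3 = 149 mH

Step 1 — Angular frequency: ω = 2π·f = 2π·4630 = 2.909e+04 rad/s.
Step 2 — Component impedances:
  Z1: Z = jωL = j·2.909e+04·0.000978 = 0 + j28.45 Ω
  Z2: Z = 1/(jωC) = -j/(ω·C) = 0 - j5.635 Ω
  Z3: Z = jωL = j·2.909e+04·0.149 = 0 + j4335 Ω
Step 3 — With open output, the series arm Z2 and the output shunt Z3 appear in series to ground: Z2 + Z3 = 0 + j4329 Ω.
Step 4 — Parallel with input shunt Z1: Z_in = Z1 || (Z2 + Z3) = 0 + j28.27 Ω = 28.27∠90.0° Ω.
Step 5 — Power factor: PF = cos(φ) = Re(Z)/|Z| = -0/28.27 = -0.
Step 6 — Type: Im(Z) = 28.27 ⇒ lagging (phase φ = 90.0°).

PF = -0 (lagging, φ = 90.0°)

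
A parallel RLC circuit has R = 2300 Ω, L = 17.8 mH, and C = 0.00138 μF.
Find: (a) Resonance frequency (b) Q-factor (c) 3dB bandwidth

Step 1 — Resonance: ω₀ = 1/√(LC) = 1/√(0.0178·1.38e-09) = 2.018e+05 rad/s.
Step 2 — f₀ = ω₀/(2π) = 3.211e+04 Hz.
Step 3 — Parallel Q: Q = R/(ω₀L) = 2300/(2.018e+05·0.0178) = 0.6404.
Step 4 — Bandwidth: Δω = ω₀/Q = 3.151e+05 rad/s; BW = Δω/(2π) = 5.014e+04 Hz.

(a) f₀ = 3.211e+04 Hz  (b) Q = 0.6404  (c) BW = 5.014e+04 Hz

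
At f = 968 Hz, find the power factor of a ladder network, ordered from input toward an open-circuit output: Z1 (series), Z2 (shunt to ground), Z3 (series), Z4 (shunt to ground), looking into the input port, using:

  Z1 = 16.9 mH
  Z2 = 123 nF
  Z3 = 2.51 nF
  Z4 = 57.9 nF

Step 1 — Angular frequency: ω = 2π·f = 2π·968 = 6082 rad/s.
Step 2 — Component impedances:
  Z1: Z = jωL = j·6082·0.0169 = 0 + j102.8 Ω
  Z2: Z = 1/(jωC) = -j/(ω·C) = 0 - j1337 Ω
  Z3: Z = 1/(jωC) = -j/(ω·C) = 0 - j6.55e+04 Ω
  Z4: Z = 1/(jωC) = -j/(ω·C) = 0 - j2840 Ω
Step 3 — Ladder network (open output): work backward from the far end, alternating series and parallel combinations. Z_in = 0 - j1208 Ω = 1208∠-90.0° Ω.
Step 4 — Power factor: PF = cos(φ) = Re(Z)/|Z| = 0/1208 = 0.
Step 5 — Type: Im(Z) = -1208 ⇒ leading (phase φ = -90.0°).

PF = 0 (leading, φ = -90.0°)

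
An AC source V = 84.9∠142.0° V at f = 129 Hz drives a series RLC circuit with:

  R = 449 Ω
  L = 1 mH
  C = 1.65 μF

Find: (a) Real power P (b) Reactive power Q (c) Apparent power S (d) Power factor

Step 1 — Angular frequency: ω = 2π·f = 2π·129 = 810.5 rad/s.
Step 2 — Component impedances:
  R: Z = R = 449 Ω
  L: Z = jωL = j·810.5·0.001 = 0 + j0.8105 Ω
  C: Z = 1/(jωC) = -j/(ω·C) = 0 - j747.7 Ω
Step 3 — Series combination: Z_total = R + L + C = 449 - j746.9 Ω = 871.5∠-59.0° Ω.
Step 4 — Source phasor: V = 84.9∠142.0° V = -66.9 + j52.27 V.
Step 5 — Current: I = V / Z = -0.09096 - j0.03489 A = 0.09742∠-159.0° A.
Step 6 — Complex power: S = V·I* = 4.261 - j7.089 VA.
Step 7 — Real power: P = Re(S) = 4.261 W.
Step 8 — Reactive power: Q = Im(S) = -7.089 VAR.
Step 9 — Apparent power: |S| = 8.271 VA.
Step 10 — Power factor: PF = P/|S| = 0.5152 (leading).

(a) P = 4.261 W  (b) Q = -7.089 VAR  (c) S = 8.271 VA  (d) PF = 0.5152 (leading)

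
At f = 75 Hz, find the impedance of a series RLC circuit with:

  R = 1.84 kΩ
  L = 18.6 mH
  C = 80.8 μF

Step 1 — Angular frequency: ω = 2π·f = 2π·75 = 471.2 rad/s.
Step 2 — Component impedances:
  R: Z = R = 1840 Ω
  L: Z = jωL = j·471.2·0.0186 = 0 + j8.765 Ω
  C: Z = 1/(jωC) = -j/(ω·C) = 0 - j26.26 Ω
Step 3 — Series combination: Z_total = R + L + C = 1840 - j17.5 Ω = 1840∠-0.5° Ω.

Z = 1840 - j17.5 Ω = 1840∠-0.5° Ω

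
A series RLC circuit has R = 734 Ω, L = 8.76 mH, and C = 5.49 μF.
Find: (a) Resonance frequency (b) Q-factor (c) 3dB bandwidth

Step 1 — Resonance: ω₀ = 1/√(LC) = 1/√(0.00876·5.49e-06) = 4560 rad/s.
Step 2 — f₀ = ω₀/(2π) = 725.7 Hz.
Step 3 — Series Q: Q = ω₀L/R = 4560·0.00876/734 = 0.05442.
Step 4 — Bandwidth: Δω = ω₀/Q = 8.379e+04 rad/s; BW = Δω/(2π) = 1.334e+04 Hz.

(a) f₀ = 725.7 Hz  (b) Q = 0.05442  (c) BW = 1.334e+04 Hz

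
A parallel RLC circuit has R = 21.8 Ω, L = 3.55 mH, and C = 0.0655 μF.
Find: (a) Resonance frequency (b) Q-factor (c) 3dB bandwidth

Step 1 — Resonance: ω₀ = 1/√(LC) = 1/√(0.00355·6.55e-08) = 6.558e+04 rad/s.
Step 2 — f₀ = ω₀/(2π) = 1.044e+04 Hz.
Step 3 — Parallel Q: Q = R/(ω₀L) = 21.8/(6.558e+04·0.00355) = 0.09364.
Step 4 — Bandwidth: Δω = ω₀/Q = 7.003e+05 rad/s; BW = Δω/(2π) = 1.115e+05 Hz.

(a) f₀ = 1.044e+04 Hz  (b) Q = 0.09364  (c) BW = 1.115e+05 Hz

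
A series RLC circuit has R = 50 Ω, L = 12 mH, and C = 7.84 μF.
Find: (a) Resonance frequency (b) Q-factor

Step 1 — Resonance condition Im(Z)=0 gives ω₀ = 1/√(LC).
Step 2 — ω₀ = 1/√(0.012·7.84e-06) = 3260 rad/s.
Step 3 — f₀ = ω₀/(2π) = 518.9 Hz.
Step 4 — Series Q: Q = ω₀L/R = 3260·0.012/50 = 0.7825.

(a) f₀ = 518.9 Hz  (b) Q = 0.7825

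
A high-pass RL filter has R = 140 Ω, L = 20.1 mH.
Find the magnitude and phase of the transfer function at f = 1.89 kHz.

Step 1 — Angular frequency: ω = 2π·1890 = 1.188e+04 rad/s.
Step 2 — Transfer function: H(jω) = jωL/(R + jωL).
Step 3 — Numerator jωL = j·238.7; denominator R + jωL = 140 + j238.7.
Step 4 — H = 0.744 + j0.4364.
Step 5 — Magnitude: |H| = 0.8626 (-1.3 dB); phase: φ = 30.4°.

|H| = 0.8626 (-1.3 dB), φ = 30.4°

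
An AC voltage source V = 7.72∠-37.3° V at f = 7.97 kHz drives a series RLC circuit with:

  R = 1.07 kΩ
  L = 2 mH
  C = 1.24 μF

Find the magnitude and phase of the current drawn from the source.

Step 1 — Angular frequency: ω = 2π·f = 2π·7970 = 5.008e+04 rad/s.
Step 2 — Component impedances:
  R: Z = R = 1070 Ω
  L: Z = jωL = j·5.008e+04·0.002 = 0 + j100.2 Ω
  C: Z = 1/(jωC) = -j/(ω·C) = 0 - j16.1 Ω
Step 3 — Series combination: Z_total = R + L + C = 1070 + j84.05 Ω = 1073∠4.5° Ω.
Step 4 — Source phasor: V = 7.72∠-37.3° V = 6.141 - j4.678 V.
Step 5 — Ohm's law: I = V / Z_total = (6.141 - j4.678) / (1070 + j84.05) = 0.005363 - j0.004793 A.
Step 6 — Convert to polar: |I| = 0.007193 A, ∠I = -41.8°.

I = 0.007193∠-41.8° A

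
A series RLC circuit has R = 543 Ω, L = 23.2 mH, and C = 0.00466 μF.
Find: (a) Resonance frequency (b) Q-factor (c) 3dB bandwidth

Step 1 — Resonance condition Im(Z)=0 gives ω₀ = 1/√(LC).
Step 2 — ω₀ = 1/√(0.0232·4.66e-09) = 9.618e+04 rad/s.
Step 3 — f₀ = ω₀/(2π) = 1.531e+04 Hz.
Step 4 — Series Q: Q = ω₀L/R = 9.618e+04·0.0232/543 = 4.109.
Step 5 — 3dB bandwidth: Δω = ω₀/Q = 2.341e+04 rad/s; BW = Δω/(2π) = 3725 Hz.

(a) f₀ = 1.531e+04 Hz  (b) Q = 4.109  (c) BW = 3725 Hz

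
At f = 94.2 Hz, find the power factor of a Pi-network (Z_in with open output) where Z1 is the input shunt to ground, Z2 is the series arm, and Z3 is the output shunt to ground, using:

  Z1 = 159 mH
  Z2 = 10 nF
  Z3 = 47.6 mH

Step 1 — Angular frequency: ω = 2π·f = 2π·94.2 = 591.9 rad/s.
Step 2 — Component impedances:
  Z1: Z = jωL = j·591.9·0.159 = 0 + j94.11 Ω
  Z2: Z = 1/(jωC) = -j/(ω·C) = 0 - j1.69e+05 Ω
  Z3: Z = jωL = j·591.9·0.0476 = 0 + j28.17 Ω
Step 3 — With open output, the series arm Z2 and the output shunt Z3 appear in series to ground: Z2 + Z3 = 0 - j1.689e+05 Ω.
Step 4 — Parallel with input shunt Z1: Z_in = Z1 || (Z2 + Z3) = 0 + j94.16 Ω = 94.16∠90.0° Ω.
Step 5 — Power factor: PF = cos(φ) = Re(Z)/|Z| = -0/94.16 = -0.
Step 6 — Type: Im(Z) = 94.16 ⇒ lagging (phase φ = 90.0°).

PF = -0 (lagging, φ = 90.0°)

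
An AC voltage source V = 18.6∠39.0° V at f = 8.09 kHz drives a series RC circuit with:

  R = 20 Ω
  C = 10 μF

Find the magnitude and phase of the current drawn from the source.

Step 1 — Angular frequency: ω = 2π·f = 2π·8090 = 5.083e+04 rad/s.
Step 2 — Component impedances:
  R: Z = R = 20 Ω
  C: Z = 1/(jωC) = -j/(ω·C) = 0 - j1.967 Ω
Step 3 — Series combination: Z_total = R + C = 20 - j1.967 Ω = 20.1∠-5.6° Ω.
Step 4 — Source phasor: V = 18.6∠39.0° V = 14.45 + j11.71 V.
Step 5 — Ohm's law: I = V / Z_total = (14.45 + j11.71) / (20 - j1.967) = 0.6588 + j0.6501 A.
Step 6 — Convert to polar: |I| = 0.9255 A, ∠I = 44.6°.

I = 0.9255∠44.6° A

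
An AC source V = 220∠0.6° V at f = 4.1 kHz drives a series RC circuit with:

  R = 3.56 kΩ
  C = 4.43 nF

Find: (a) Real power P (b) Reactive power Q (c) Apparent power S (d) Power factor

Step 1 — Angular frequency: ω = 2π·f = 2π·4100 = 2.576e+04 rad/s.
Step 2 — Component impedances:
  R: Z = R = 3560 Ω
  C: Z = 1/(jωC) = -j/(ω·C) = 0 - j8763 Ω
Step 3 — Series combination: Z_total = R + C = 3560 - j8763 Ω = 9458∠-67.9° Ω.
Step 4 — Source phasor: V = 220∠0.6° V = 220 + j2.304 V.
Step 5 — Current: I = V / Z = 0.008529 + j0.02164 A = 0.02326∠68.5° A.
Step 6 — Complex power: S = V·I* = 1.926 - j4.741 VA.
Step 7 — Real power: P = Re(S) = 1.926 W.
Step 8 — Reactive power: Q = Im(S) = -4.741 VAR.
Step 9 — Apparent power: |S| = 5.117 VA.
Step 10 — Power factor: PF = P/|S| = 0.3764 (leading).

(a) P = 1.926 W  (b) Q = -4.741 VAR  (c) S = 5.117 VA  (d) PF = 0.3764 (leading)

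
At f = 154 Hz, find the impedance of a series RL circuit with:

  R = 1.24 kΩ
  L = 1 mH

Step 1 — Angular frequency: ω = 2π·f = 2π·154 = 967.6 rad/s.
Step 2 — Component impedances:
  R: Z = R = 1240 Ω
  L: Z = jωL = j·967.6·0.001 = 0 + j0.9676 Ω
Step 3 — Series combination: Z_total = R + L = 1240 + j0.9676 Ω = 1240∠0.0° Ω.

Z = 1240 + j0.9676 Ω = 1240∠0.0° Ω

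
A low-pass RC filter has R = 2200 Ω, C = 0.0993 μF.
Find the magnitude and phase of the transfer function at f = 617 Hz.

Step 1 — Angular frequency: ω = 2π·617 = 3877 rad/s.
Step 2 — Transfer function: H(jω) = 1/(1 + jωRC).
Step 3 — Denominator: 1 + jωRC = 1 + j·3877·2200·9.93e-08 = 1 + j0.8469.
Step 4 — H = 0.5823 - j0.4932.
Step 5 — Magnitude: |H| = 0.7631 (-2.3 dB); phase: φ = -40.3°.

|H| = 0.7631 (-2.3 dB), φ = -40.3°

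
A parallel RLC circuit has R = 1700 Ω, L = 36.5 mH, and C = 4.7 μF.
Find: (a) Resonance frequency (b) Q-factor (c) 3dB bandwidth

Step 1 — Resonance: ω₀ = 1/√(LC) = 1/√(0.0365·4.7e-06) = 2414 rad/s.
Step 2 — f₀ = ω₀/(2π) = 384.3 Hz.
Step 3 — Parallel Q: Q = R/(ω₀L) = 1700/(2414·0.0365) = 19.29.
Step 4 — Bandwidth: Δω = ω₀/Q = 125.2 rad/s; BW = Δω/(2π) = 19.92 Hz.

(a) f₀ = 384.3 Hz  (b) Q = 19.29  (c) BW = 19.92 Hz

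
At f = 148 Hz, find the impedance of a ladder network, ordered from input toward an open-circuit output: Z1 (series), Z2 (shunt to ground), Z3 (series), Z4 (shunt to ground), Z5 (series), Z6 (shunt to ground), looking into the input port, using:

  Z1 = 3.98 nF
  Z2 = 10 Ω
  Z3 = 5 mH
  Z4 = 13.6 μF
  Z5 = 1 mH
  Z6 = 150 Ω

Step 1 — Angular frequency: ω = 2π·f = 2π·148 = 929.9 rad/s.
Step 2 — Component impedances:
  Z1: Z = 1/(jωC) = -j/(ω·C) = 0 - j2.702e+05 Ω
  Z2: Z = R = 10 Ω
  Z3: Z = jωL = j·929.9·0.005 = 0 + j4.65 Ω
  Z4: Z = 1/(jωC) = -j/(ω·C) = 0 - j79.07 Ω
  Z5: Z = jωL = j·929.9·0.001 = 0 + j0.9299 Ω
  Z6: Z = R = 150 Ω
Step 3 — Ladder network (open output): work backward from the far end, alternating series and parallel combinations. Z_in = 9.164 - j2.702e+05 Ω = 2.702e+05∠-90.0° Ω.

Z = 9.164 - j2.702e+05 Ω = 2.702e+05∠-90.0° Ω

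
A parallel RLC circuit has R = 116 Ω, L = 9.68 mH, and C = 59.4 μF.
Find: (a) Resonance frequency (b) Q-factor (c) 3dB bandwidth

Step 1 — Resonance: ω₀ = 1/√(LC) = 1/√(0.00968·5.94e-05) = 1319 rad/s.
Step 2 — f₀ = ω₀/(2π) = 209.9 Hz.
Step 3 — Parallel Q: Q = R/(ω₀L) = 116/(1319·0.00968) = 9.087.
Step 4 — Bandwidth: Δω = ω₀/Q = 145.1 rad/s; BW = Δω/(2π) = 23.1 Hz.

(a) f₀ = 209.9 Hz  (b) Q = 9.087  (c) BW = 23.1 Hz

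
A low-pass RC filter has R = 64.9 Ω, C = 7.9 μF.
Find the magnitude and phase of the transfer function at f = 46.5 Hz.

Step 1 — Angular frequency: ω = 2π·46.5 = 292.2 rad/s.
Step 2 — Transfer function: H(jω) = 1/(1 + jωRC).
Step 3 — Denominator: 1 + jωRC = 1 + j·292.2·64.9·7.9e-06 = 1 + j0.1498.
Step 4 — H = 0.9781 - j0.1465.
Step 5 — Magnitude: |H| = 0.989 (-0.1 dB); phase: φ = -8.5°.

|H| = 0.989 (-0.1 dB), φ = -8.5°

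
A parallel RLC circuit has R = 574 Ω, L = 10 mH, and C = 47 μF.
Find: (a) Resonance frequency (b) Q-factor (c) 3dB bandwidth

Step 1 — Resonance: ω₀ = 1/√(LC) = 1/√(0.01·4.7e-05) = 1459 rad/s.
Step 2 — f₀ = ω₀/(2π) = 232.2 Hz.
Step 3 — Parallel Q: Q = R/(ω₀L) = 574/(1459·0.01) = 39.35.
Step 4 — Bandwidth: Δω = ω₀/Q = 37.07 rad/s; BW = Δω/(2π) = 5.899 Hz.

(a) f₀ = 232.2 Hz  (b) Q = 39.35  (c) BW = 5.899 Hz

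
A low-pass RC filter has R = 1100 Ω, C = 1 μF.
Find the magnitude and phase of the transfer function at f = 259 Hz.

Step 1 — Angular frequency: ω = 2π·259 = 1627 rad/s.
Step 2 — Transfer function: H(jω) = 1/(1 + jωRC).
Step 3 — Denominator: 1 + jωRC = 1 + j·1627·1100·1e-06 = 1 + j1.79.
Step 4 — H = 0.2378 - j0.4258.
Step 5 — Magnitude: |H| = 0.4877 (-6.2 dB); phase: φ = -60.8°.

|H| = 0.4877 (-6.2 dB), φ = -60.8°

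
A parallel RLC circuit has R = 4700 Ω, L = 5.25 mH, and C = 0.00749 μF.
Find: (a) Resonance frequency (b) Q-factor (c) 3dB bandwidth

Step 1 — Resonance: ω₀ = 1/√(LC) = 1/√(0.00525·7.49e-09) = 1.595e+05 rad/s.
Step 2 — f₀ = ω₀/(2π) = 2.538e+04 Hz.
Step 3 — Parallel Q: Q = R/(ω₀L) = 4700/(1.595e+05·0.00525) = 5.614.
Step 4 — Bandwidth: Δω = ω₀/Q = 2.841e+04 rad/s; BW = Δω/(2π) = 4521 Hz.

(a) f₀ = 2.538e+04 Hz  (b) Q = 5.614  (c) BW = 4521 Hz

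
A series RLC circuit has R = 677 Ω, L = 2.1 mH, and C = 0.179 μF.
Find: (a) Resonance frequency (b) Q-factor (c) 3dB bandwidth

Step 1 — Resonance: ω₀ = 1/√(LC) = 1/√(0.0021·1.79e-07) = 5.158e+04 rad/s.
Step 2 — f₀ = ω₀/(2π) = 8209 Hz.
Step 3 — Series Q: Q = ω₀L/R = 5.158e+04·0.0021/677 = 0.16.
Step 4 — Bandwidth: Δω = ω₀/Q = 3.224e+05 rad/s; BW = Δω/(2π) = 5.131e+04 Hz.

(a) f₀ = 8209 Hz  (b) Q = 0.16  (c) BW = 5.131e+04 Hz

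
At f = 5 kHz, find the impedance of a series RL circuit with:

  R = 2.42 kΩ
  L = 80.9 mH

Step 1 — Angular frequency: ω = 2π·f = 2π·5000 = 3.142e+04 rad/s.
Step 2 — Component impedances:
  R: Z = R = 2420 Ω
  L: Z = jωL = j·3.142e+04·0.0809 = 0 + j2542 Ω
Step 3 — Series combination: Z_total = R + L = 2420 + j2542 Ω = 3509∠46.4° Ω.

Z = 2420 + j2542 Ω = 3509∠46.4° Ω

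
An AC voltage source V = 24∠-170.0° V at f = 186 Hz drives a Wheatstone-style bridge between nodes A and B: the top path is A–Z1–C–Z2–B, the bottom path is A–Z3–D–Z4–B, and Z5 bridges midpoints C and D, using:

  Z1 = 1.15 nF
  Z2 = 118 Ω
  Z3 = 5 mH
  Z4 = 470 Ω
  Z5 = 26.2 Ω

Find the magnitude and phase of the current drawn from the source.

Step 1 — Angular frequency: ω = 2π·f = 2π·186 = 1169 rad/s.
Step 2 — Component impedances:
  Z1: Z = 1/(jωC) = -j/(ω·C) = 0 - j7.441e+05 Ω
  Z2: Z = R = 118 Ω
  Z3: Z = jωL = j·1169·0.005 = 0 + j5.843 Ω
  Z4: Z = R = 470 Ω
  Z5: Z = R = 26.2 Ω
Step 3 — Bridge requires nodal analysis (the Z5 bridge couples midpoints C and D, so the two paths cannot be reduced to a simple series/parallel combination). Setting node B to ground and injecting 1 A at node A, the 3-node admittance system at A, C, D solves to V_A = Z_AB = 110.3 + j5.843 Ω = 110.5∠3.0° Ω.
Step 4 — Source phasor: V = 24∠-170.0° V = -23.64 - j4.168 V.
Step 5 — Ohm's law: I = V / Z_total = (-23.64 - j4.168) / (110.3 + j5.843) = -0.2156 - j0.02635 A.
Step 6 — Convert to polar: |I| = 0.2172 A, ∠I = -173.0°.

I = 0.2172∠-173.0° A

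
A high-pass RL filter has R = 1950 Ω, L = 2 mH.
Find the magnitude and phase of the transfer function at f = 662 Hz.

Step 1 — Angular frequency: ω = 2π·662 = 4159 rad/s.
Step 2 — Transfer function: H(jω) = jωL/(R + jωL).
Step 3 — Numerator jωL = j·8.319; denominator R + jωL = 1950 + j8.319.
Step 4 — H = 1.82e-05 + j0.004266.
Step 5 — Magnitude: |H| = 0.004266 (-47.4 dB); phase: φ = 89.8°.

|H| = 0.004266 (-47.4 dB), φ = 89.8°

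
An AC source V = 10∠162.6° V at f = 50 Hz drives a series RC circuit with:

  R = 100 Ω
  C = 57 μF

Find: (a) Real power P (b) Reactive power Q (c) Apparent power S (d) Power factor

Step 1 — Angular frequency: ω = 2π·f = 2π·50 = 314.2 rad/s.
Step 2 — Component impedances:
  R: Z = R = 100 Ω
  C: Z = 1/(jωC) = -j/(ω·C) = 0 - j55.84 Ω
Step 3 — Series combination: Z_total = R + C = 100 - j55.84 Ω = 114.5∠-29.2° Ω.
Step 4 — Source phasor: V = 10∠162.6° V = -9.542 + j2.99 V.
Step 5 — Current: I = V / Z = -0.08547 - j0.01783 A = 0.08731∠-168.2° A.
Step 6 — Complex power: S = V·I* = 0.7623 - j0.4257 VA.
Step 7 — Real power: P = Re(S) = 0.7623 W.
Step 8 — Reactive power: Q = Im(S) = -0.4257 VAR.
Step 9 — Apparent power: |S| = 0.8731 VA.
Step 10 — Power factor: PF = P/|S| = 0.8731 (leading).

(a) P = 0.7623 W  (b) Q = -0.4257 VAR  (c) S = 0.8731 VA  (d) PF = 0.8731 (leading)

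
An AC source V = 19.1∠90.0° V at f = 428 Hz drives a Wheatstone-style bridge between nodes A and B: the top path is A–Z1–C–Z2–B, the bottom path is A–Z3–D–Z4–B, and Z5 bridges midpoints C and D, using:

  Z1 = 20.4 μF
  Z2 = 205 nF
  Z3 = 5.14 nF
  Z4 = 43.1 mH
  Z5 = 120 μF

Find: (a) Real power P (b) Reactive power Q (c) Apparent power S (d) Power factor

Step 1 — Angular frequency: ω = 2π·f = 2π·428 = 2689 rad/s.
Step 2 — Component impedances:
  Z1: Z = 1/(jωC) = -j/(ω·C) = 0 - j18.23 Ω
  Z2: Z = 1/(jωC) = -j/(ω·C) = 0 - j1814 Ω
  Z3: Z = 1/(jωC) = -j/(ω·C) = 0 - j7.235e+04 Ω
  Z4: Z = jωL = j·2689·0.0431 = 0 + j115.9 Ω
  Z5: Z = 1/(jωC) = -j/(ω·C) = 0 - j3.099 Ω
Step 3 — Bridge requires nodal analysis (the Z5 bridge couples midpoints C and D, so the two paths cannot be reduced to a simple series/parallel combination). Setting node B to ground and injecting 1 A at node A, the 3-node admittance system at A, C, D solves to V_A = Z_AB = 0 + j102.1 Ω = 102.1∠90.0° Ω.
Step 4 — Source phasor: V = 19.1∠90.0° V = 0 + j19.1 V.
Step 5 — Current: I = V / Z = 0.1871 A = 0.1871∠-0.0° A.
Step 6 — Complex power: S = V·I* = 0 + j3.574 VA.
Step 7 — Real power: P = Re(S) = 0 W.
Step 8 — Reactive power: Q = Im(S) = 3.574 VAR.
Step 9 — Apparent power: |S| = 3.574 VA.
Step 10 — Power factor: PF = P/|S| = 0 (lagging).

(a) P = 0 W  (b) Q = 3.574 VAR  (c) S = 3.574 VA  (d) PF = 0 (lagging)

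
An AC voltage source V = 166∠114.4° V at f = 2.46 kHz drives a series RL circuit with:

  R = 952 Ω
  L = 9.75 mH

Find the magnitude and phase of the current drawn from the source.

Step 1 — Angular frequency: ω = 2π·f = 2π·2460 = 1.546e+04 rad/s.
Step 2 — Component impedances:
  R: Z = R = 952 Ω
  L: Z = jωL = j·1.546e+04·0.00975 = 0 + j150.7 Ω
Step 3 — Series combination: Z_total = R + L = 952 + j150.7 Ω = 963.9∠9.0° Ω.
Step 4 — Source phasor: V = 166∠114.4° V = -68.58 + j151.2 V.
Step 5 — Ohm's law: I = V / Z_total = (-68.58 + j151.2) / (952 + j150.7) = -0.04575 + j0.166 A.
Step 6 — Convert to polar: |I| = 0.1722 A, ∠I = 105.4°.

I = 0.1722∠105.4° A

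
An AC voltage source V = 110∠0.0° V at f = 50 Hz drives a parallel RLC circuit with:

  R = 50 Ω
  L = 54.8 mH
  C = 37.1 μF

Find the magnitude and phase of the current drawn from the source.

Step 1 — Angular frequency: ω = 2π·f = 2π·50 = 314.2 rad/s.
Step 2 — Component impedances:
  R: Z = R = 50 Ω
  L: Z = jωL = j·314.2·0.0548 = 0 + j17.22 Ω
  C: Z = 1/(jωC) = -j/(ω·C) = 0 - j85.8 Ω
Step 3 — Parallel combination: 1/Z_total = 1/R + 1/L + 1/C; Z_total = 7.825 + j18.17 Ω = 19.78∠66.7° Ω.
Step 4 — Source phasor: V = 110∠0.0° V = 110 V.
Step 5 — Ohm's law: I = V / Z_total = (110) / (7.825 + j18.17) = 2.2 - j5.107 A.
Step 6 — Convert to polar: |I| = 5.561 A, ∠I = -66.7°.

I = 5.561∠-66.7° A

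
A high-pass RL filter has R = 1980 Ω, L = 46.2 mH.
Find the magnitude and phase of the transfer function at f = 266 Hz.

Step 1 — Angular frequency: ω = 2π·266 = 1671 rad/s.
Step 2 — Transfer function: H(jω) = jωL/(R + jωL).
Step 3 — Numerator jωL = j·77.22; denominator R + jωL = 1980 + j77.22.
Step 4 — H = 0.001519 + j0.03894.
Step 5 — Magnitude: |H| = 0.03897 (-28.2 dB); phase: φ = 87.8°.

|H| = 0.03897 (-28.2 dB), φ = 87.8°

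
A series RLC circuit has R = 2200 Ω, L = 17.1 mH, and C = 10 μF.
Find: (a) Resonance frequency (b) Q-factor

Step 1 — Resonance condition Im(Z)=0 gives ω₀ = 1/√(LC).
Step 2 — ω₀ = 1/√(0.0171·1e-05) = 2418 rad/s.
Step 3 — f₀ = ω₀/(2π) = 384.9 Hz.
Step 4 — Series Q: Q = ω₀L/R = 2418·0.0171/2200 = 0.0188.

(a) f₀ = 384.9 Hz  (b) Q = 0.0188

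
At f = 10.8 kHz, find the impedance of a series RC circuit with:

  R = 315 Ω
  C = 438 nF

Step 1 — Angular frequency: ω = 2π·f = 2π·1.08e+04 = 6.786e+04 rad/s.
Step 2 — Component impedances:
  R: Z = R = 315 Ω
  C: Z = 1/(jωC) = -j/(ω·C) = 0 - j33.65 Ω
Step 3 — Series combination: Z_total = R + C = 315 - j33.65 Ω = 316.8∠-6.1° Ω.

Z = 315 - j33.65 Ω = 316.8∠-6.1° Ω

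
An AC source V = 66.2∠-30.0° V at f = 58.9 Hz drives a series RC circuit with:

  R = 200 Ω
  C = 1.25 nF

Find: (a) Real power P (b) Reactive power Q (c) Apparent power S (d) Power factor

Step 1 — Angular frequency: ω = 2π·f = 2π·58.9 = 370.1 rad/s.
Step 2 — Component impedances:
  R: Z = R = 200 Ω
  C: Z = 1/(jωC) = -j/(ω·C) = 0 - j2.162e+06 Ω
Step 3 — Series combination: Z_total = R + C = 200 - j2.162e+06 Ω = 2.162e+06∠-90.0° Ω.
Step 4 — Source phasor: V = 66.2∠-30.0° V = 57.33 - j33.1 V.
Step 5 — Current: I = V / Z = 1.531e-05 + j2.652e-05 A = 3.062e-05∠60.0° A.
Step 6 — Complex power: S = V·I* = 1.876e-07 - j0.002027 VA.
Step 7 — Real power: P = Re(S) = 1.876e-07 W.
Step 8 — Reactive power: Q = Im(S) = -0.002027 VAR.
Step 9 — Apparent power: |S| = 0.002027 VA.
Step 10 — Power factor: PF = P/|S| = 9.252e-05 (leading).

(a) P = 1.876e-07 W  (b) Q = -0.002027 VAR  (c) S = 0.002027 VA  (d) PF = 9.252e-05 (leading)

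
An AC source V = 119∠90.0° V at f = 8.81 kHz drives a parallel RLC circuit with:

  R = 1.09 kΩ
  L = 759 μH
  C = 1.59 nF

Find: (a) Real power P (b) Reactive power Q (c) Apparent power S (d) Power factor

Step 1 — Angular frequency: ω = 2π·f = 2π·8810 = 5.535e+04 rad/s.
Step 2 — Component impedances:
  R: Z = R = 1090 Ω
  L: Z = jωL = j·5.535e+04·0.000759 = 0 + j42.01 Ω
  C: Z = 1/(jωC) = -j/(ω·C) = 0 - j1.136e+04 Ω
Step 3 — Parallel combination: 1/Z_total = 1/R + 1/L + 1/C; Z_total = 1.629 + j42.11 Ω = 42.14∠87.8° Ω.
Step 4 — Source phasor: V = 119∠90.0° V = 0 + j119 V.
Step 5 — Current: I = V / Z = 2.822 + j0.1092 A = 2.824∠2.2° A.
Step 6 — Complex power: S = V·I* = 12.99 + j335.8 VA.
Step 7 — Real power: P = Re(S) = 12.99 W.
Step 8 — Reactive power: Q = Im(S) = 335.8 VAR.
Step 9 — Apparent power: |S| = 336.1 VA.
Step 10 — Power factor: PF = P/|S| = 0.03866 (lagging).

(a) P = 12.99 W  (b) Q = 335.8 VAR  (c) S = 336.1 VA  (d) PF = 0.03866 (lagging)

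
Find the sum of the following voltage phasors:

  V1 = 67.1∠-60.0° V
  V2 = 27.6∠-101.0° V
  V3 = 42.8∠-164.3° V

Step 1 — Convert each phasor to rectangular form:
  V1 = 67.1·(cos(-60.0°) + j·sin(-60.0°)) = 33.55 - j58.11 V
  V2 = 27.6·(cos(-101.0°) + j·sin(-101.0°)) = -5.266 - j27.09 V
  V3 = 42.8·(cos(-164.3°) + j·sin(-164.3°)) = -41.2 - j11.58 V
Step 2 — Sum components: V_total = -12.92 - j96.78 V.
Step 3 — Convert to polar: |V_total| = 97.64 V, ∠V_total = -97.6°.

V_total = 97.64∠-97.6° V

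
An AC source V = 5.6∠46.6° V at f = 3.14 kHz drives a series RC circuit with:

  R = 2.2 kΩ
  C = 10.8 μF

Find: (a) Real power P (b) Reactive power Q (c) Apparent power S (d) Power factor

Step 1 — Angular frequency: ω = 2π·f = 2π·3140 = 1.973e+04 rad/s.
Step 2 — Component impedances:
  R: Z = R = 2200 Ω
  C: Z = 1/(jωC) = -j/(ω·C) = 0 - j4.693 Ω
Step 3 — Series combination: Z_total = R + C = 2200 - j4.693 Ω = 2200∠-0.1° Ω.
Step 4 — Source phasor: V = 5.6∠46.6° V = 3.848 + j4.069 V.
Step 5 — Current: I = V / Z = 0.001745 + j0.001853 A = 0.002545∠46.7° A.
Step 6 — Complex power: S = V·I* = 0.01425 - j3.041e-05 VA.
Step 7 — Real power: P = Re(S) = 0.01425 W.
Step 8 — Reactive power: Q = Im(S) = -3.041e-05 VAR.
Step 9 — Apparent power: |S| = 0.01425 VA.
Step 10 — Power factor: PF = P/|S| = 1 (leading).

(a) P = 0.01425 W  (b) Q = -3.041e-05 VAR  (c) S = 0.01425 VA  (d) PF = 1 (leading)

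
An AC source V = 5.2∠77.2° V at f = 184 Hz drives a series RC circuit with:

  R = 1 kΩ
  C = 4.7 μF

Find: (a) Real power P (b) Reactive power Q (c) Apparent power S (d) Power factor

Step 1 — Angular frequency: ω = 2π·f = 2π·184 = 1156 rad/s.
Step 2 — Component impedances:
  R: Z = R = 1000 Ω
  C: Z = 1/(jωC) = -j/(ω·C) = 0 - j184 Ω
Step 3 — Series combination: Z_total = R + C = 1000 - j184 Ω = 1017∠-10.4° Ω.
Step 4 — Source phasor: V = 5.2∠77.2° V = 1.152 + j5.071 V.
Step 5 — Current: I = V / Z = 0.0002117 + j0.00511 A = 0.005114∠87.6° A.
Step 6 — Complex power: S = V·I* = 0.02615 - j0.004813 VA.
Step 7 — Real power: P = Re(S) = 0.02615 W.
Step 8 — Reactive power: Q = Im(S) = -0.004813 VAR.
Step 9 — Apparent power: |S| = 0.02659 VA.
Step 10 — Power factor: PF = P/|S| = 0.9835 (leading).

(a) P = 0.02615 W  (b) Q = -0.004813 VAR  (c) S = 0.02659 VA  (d) PF = 0.9835 (leading)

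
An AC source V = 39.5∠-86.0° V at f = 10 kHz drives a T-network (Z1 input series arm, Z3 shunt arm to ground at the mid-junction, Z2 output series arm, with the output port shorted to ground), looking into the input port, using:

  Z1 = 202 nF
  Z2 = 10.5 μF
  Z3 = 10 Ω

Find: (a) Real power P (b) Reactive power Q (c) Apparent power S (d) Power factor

Step 1 — Angular frequency: ω = 2π·f = 2π·1e+04 = 6.283e+04 rad/s.
Step 2 — Component impedances:
  Z1: Z = 1/(jωC) = -j/(ω·C) = 0 - j78.79 Ω
  Z2: Z = 1/(jωC) = -j/(ω·C) = 0 - j1.516 Ω
  Z3: Z = R = 10 Ω
Step 3 — With the output port shorted to ground, the output series arm Z2 runs from the junction to ground; the shunt arm Z3 also runs from the junction to ground. They appear in parallel: Z3 || Z2 = 0.2246 - j1.482 Ω.
Step 4 — Series with input arm Z1: Z_in = Z1 + (Z3 || Z2) = 0.2246 - j80.27 Ω = 80.27∠-89.8° Ω.
Step 5 — Source phasor: V = 39.5∠-86.0° V = 2.755 - j39.4 V.
Step 6 — Current: I = V / Z = 0.491 + j0.03295 A = 0.4921∠3.8° A.
Step 7 — Complex power: S = V·I* = 0.05438 - j19.44 VA.
Step 8 — Real power: P = Re(S) = 0.05438 W.
Step 9 — Reactive power: Q = Im(S) = -19.44 VAR.
Step 10 — Apparent power: |S| = 19.44 VA.
Step 11 — Power factor: PF = P/|S| = 0.002798 (leading).

(a) P = 0.05438 W  (b) Q = -19.44 VAR  (c) S = 19.44 VA  (d) PF = 0.002798 (leading)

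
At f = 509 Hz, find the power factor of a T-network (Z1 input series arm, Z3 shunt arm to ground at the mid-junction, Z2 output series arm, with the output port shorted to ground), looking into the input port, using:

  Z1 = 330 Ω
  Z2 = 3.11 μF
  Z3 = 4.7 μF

Step 1 — Angular frequency: ω = 2π·f = 2π·509 = 3198 rad/s.
Step 2 — Component impedances:
  Z1: Z = R = 330 Ω
  Z2: Z = 1/(jωC) = -j/(ω·C) = 0 - j100.5 Ω
  Z3: Z = 1/(jωC) = -j/(ω·C) = 0 - j66.53 Ω
Step 3 — With the output port shorted to ground, the output series arm Z2 runs from the junction to ground; the shunt arm Z3 also runs from the junction to ground. They appear in parallel: Z3 || Z2 = 0 - j40.04 Ω.
Step 4 — Series with input arm Z1: Z_in = Z1 + (Z3 || Z2) = 330 - j40.04 Ω = 332.4∠-6.9° Ω.
Step 5 — Power factor: PF = cos(φ) = Re(Z)/|Z| = 330/332.42 = 0.9927.
Step 6 — Type: Im(Z) = -40.04 ⇒ leading (phase φ = -6.9°).

PF = 0.9927 (leading, φ = -6.9°)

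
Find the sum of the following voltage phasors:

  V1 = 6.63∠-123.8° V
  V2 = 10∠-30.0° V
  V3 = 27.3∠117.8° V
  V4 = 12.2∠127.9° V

Step 1 — Convert each phasor to rectangular form:
  V1 = 6.63·(cos(-123.8°) + j·sin(-123.8°)) = -3.688 - j5.509 V
  V2 = 10·(cos(-30.0°) + j·sin(-30.0°)) = 8.66 - j5 V
  V3 = 27.3·(cos(117.8°) + j·sin(117.8°)) = -12.73 + j24.15 V
  V4 = 12.2·(cos(127.9°) + j·sin(127.9°)) = -7.494 + j9.627 V
Step 2 — Sum components: V_total = -15.25 + j23.27 V.
Step 3 — Convert to polar: |V_total| = 27.82 V, ∠V_total = 123.3°.

V_total = 27.82∠123.3° V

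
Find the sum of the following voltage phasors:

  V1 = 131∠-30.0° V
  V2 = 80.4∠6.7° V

Step 1 — Convert each phasor to rectangular form:
  V1 = 131·(cos(-30.0°) + j·sin(-30.0°)) = 113.4 - j65.5 V
  V2 = 80.4·(cos(6.7°) + j·sin(6.7°)) = 79.85 + j9.38 V
Step 2 — Sum components: V_total = 193.3 - j56.12 V.
Step 3 — Convert to polar: |V_total| = 201.3 V, ∠V_total = -16.2°.

V_total = 201.3∠-16.2° V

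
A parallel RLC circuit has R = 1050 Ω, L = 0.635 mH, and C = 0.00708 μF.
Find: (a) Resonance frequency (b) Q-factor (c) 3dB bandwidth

Step 1 — Resonance: ω₀ = 1/√(LC) = 1/√(0.000635·7.08e-09) = 4.716e+05 rad/s.
Step 2 — f₀ = ω₀/(2π) = 7.506e+04 Hz.
Step 3 — Parallel Q: Q = R/(ω₀L) = 1050/(4.716e+05·0.000635) = 3.506.
Step 4 — Bandwidth: Δω = ω₀/Q = 1.345e+05 rad/s; BW = Δω/(2π) = 2.141e+04 Hz.

(a) f₀ = 7.506e+04 Hz  (b) Q = 3.506  (c) BW = 2.141e+04 Hz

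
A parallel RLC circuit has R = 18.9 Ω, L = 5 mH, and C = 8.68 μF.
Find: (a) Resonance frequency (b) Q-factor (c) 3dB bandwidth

Step 1 — Resonance: ω₀ = 1/√(LC) = 1/√(0.005·8.68e-06) = 4800 rad/s.
Step 2 — f₀ = ω₀/(2π) = 764 Hz.
Step 3 — Parallel Q: Q = R/(ω₀L) = 18.9/(4800·0.005) = 0.7875.
Step 4 — Bandwidth: Δω = ω₀/Q = 6096 rad/s; BW = Δω/(2π) = 970.1 Hz.

(a) f₀ = 764 Hz  (b) Q = 0.7875  (c) BW = 970.1 Hz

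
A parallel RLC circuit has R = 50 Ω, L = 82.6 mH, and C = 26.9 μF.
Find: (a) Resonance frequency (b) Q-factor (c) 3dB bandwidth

Step 1 — Resonance: ω₀ = 1/√(LC) = 1/√(0.0826·2.69e-05) = 670.9 rad/s.
Step 2 — f₀ = ω₀/(2π) = 106.8 Hz.
Step 3 — Parallel Q: Q = R/(ω₀L) = 50/(670.9·0.0826) = 0.9023.
Step 4 — Bandwidth: Δω = ω₀/Q = 743.5 rad/s; BW = Δω/(2π) = 118.3 Hz.

(a) f₀ = 106.8 Hz  (b) Q = 0.9023  (c) BW = 118.3 Hz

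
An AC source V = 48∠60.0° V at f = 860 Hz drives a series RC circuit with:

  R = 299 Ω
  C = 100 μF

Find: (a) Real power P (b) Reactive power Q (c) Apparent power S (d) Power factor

Step 1 — Angular frequency: ω = 2π·f = 2π·860 = 5404 rad/s.
Step 2 — Component impedances:
  R: Z = R = 299 Ω
  C: Z = 1/(jωC) = -j/(ω·C) = 0 - j1.851 Ω
Step 3 — Series combination: Z_total = R + C = 299 - j1.851 Ω = 299∠-0.4° Ω.
Step 4 — Source phasor: V = 48∠60.0° V = 24 + j41.57 V.
Step 5 — Current: I = V / Z = 0.0794 + j0.1395 A = 0.1605∠60.4° A.
Step 6 — Complex power: S = V·I* = 7.705 - j0.04769 VA.
Step 7 — Real power: P = Re(S) = 7.705 W.
Step 8 — Reactive power: Q = Im(S) = -0.04769 VAR.
Step 9 — Apparent power: |S| = 7.706 VA.
Step 10 — Power factor: PF = P/|S| = 1 (leading).

(a) P = 7.705 W  (b) Q = -0.04769 VAR  (c) S = 7.706 VA  (d) PF = 1 (leading)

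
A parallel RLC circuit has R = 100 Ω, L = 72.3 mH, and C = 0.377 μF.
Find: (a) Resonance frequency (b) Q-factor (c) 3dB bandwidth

Step 1 — Resonance: ω₀ = 1/√(LC) = 1/√(0.0723·3.77e-07) = 6057 rad/s.
Step 2 — f₀ = ω₀/(2π) = 964 Hz.
Step 3 — Parallel Q: Q = R/(ω₀L) = 100/(6057·0.0723) = 0.2284.
Step 4 — Bandwidth: Δω = ω₀/Q = 2.653e+04 rad/s; BW = Δω/(2π) = 4222 Hz.

(a) f₀ = 964 Hz  (b) Q = 0.2284  (c) BW = 4222 Hz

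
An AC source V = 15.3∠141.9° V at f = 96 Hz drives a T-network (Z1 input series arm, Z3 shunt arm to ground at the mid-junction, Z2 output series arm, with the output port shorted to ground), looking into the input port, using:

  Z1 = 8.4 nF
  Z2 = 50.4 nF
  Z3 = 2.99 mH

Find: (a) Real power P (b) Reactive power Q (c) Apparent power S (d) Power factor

Step 1 — Angular frequency: ω = 2π·f = 2π·96 = 603.2 rad/s.
Step 2 — Component impedances:
  Z1: Z = 1/(jωC) = -j/(ω·C) = 0 - j1.974e+05 Ω
  Z2: Z = 1/(jωC) = -j/(ω·C) = 0 - j3.289e+04 Ω
  Z3: Z = jωL = j·603.2·0.00299 = 0 + j1.804 Ω
Step 3 — With the output port shorted to ground, the output series arm Z2 runs from the junction to ground; the shunt arm Z3 also runs from the junction to ground. They appear in parallel: Z3 || Z2 = 0 + j1.804 Ω.
Step 4 — Series with input arm Z1: Z_in = Z1 + (Z3 || Z2) = 0 - j1.974e+05 Ω = 1.974e+05∠-90.0° Ω.
Step 5 — Source phasor: V = 15.3∠141.9° V = -12.04 + j9.441 V.
Step 6 — Current: I = V / Z = -4.783e-05 - j6.1e-05 A = 7.752e-05∠-128.1° A.
Step 7 — Complex power: S = V·I* = 0 - j0.001186 VA.
Step 8 — Real power: P = Re(S) = 0 W.
Step 9 — Reactive power: Q = Im(S) = -0.001186 VAR.
Step 10 — Apparent power: |S| = 0.001186 VA.
Step 11 — Power factor: PF = P/|S| = 0 (leading).

(a) P = 0 W  (b) Q = -0.001186 VAR  (c) S = 0.001186 VA  (d) PF = 0 (leading)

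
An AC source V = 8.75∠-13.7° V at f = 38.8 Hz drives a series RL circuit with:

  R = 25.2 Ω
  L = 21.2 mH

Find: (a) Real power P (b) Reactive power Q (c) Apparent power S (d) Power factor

Step 1 — Angular frequency: ω = 2π·f = 2π·38.8 = 243.8 rad/s.
Step 2 — Component impedances:
  R: Z = R = 25.2 Ω
  L: Z = jωL = j·243.8·0.0212 = 0 + j5.168 Ω
Step 3 — Series combination: Z_total = R + L = 25.2 + j5.168 Ω = 25.72∠11.6° Ω.
Step 4 — Source phasor: V = 8.75∠-13.7° V = 8.501 - j2.072 V.
Step 5 — Current: I = V / Z = 0.3075 - j0.1453 A = 0.3401∠-25.3° A.
Step 6 — Complex power: S = V·I* = 2.916 + j0.598 VA.
Step 7 — Real power: P = Re(S) = 2.916 W.
Step 8 — Reactive power: Q = Im(S) = 0.598 VAR.
Step 9 — Apparent power: |S| = 2.976 VA.
Step 10 — Power factor: PF = P/|S| = 0.9796 (lagging).

(a) P = 2.916 W  (b) Q = 0.598 VAR  (c) S = 2.976 VA  (d) PF = 0.9796 (lagging)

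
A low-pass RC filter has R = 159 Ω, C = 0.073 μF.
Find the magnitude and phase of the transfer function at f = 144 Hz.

Step 1 — Angular frequency: ω = 2π·144 = 904.8 rad/s.
Step 2 — Transfer function: H(jω) = 1/(1 + jωRC).
Step 3 — Denominator: 1 + jωRC = 1 + j·904.8·159·7.3e-08 = 1 + j0.0105.
Step 4 — H = 0.9999 - j0.0105.
Step 5 — Magnitude: |H| = 0.9999 (-0.0 dB); phase: φ = -0.6°.

|H| = 0.9999 (-0.0 dB), φ = -0.6°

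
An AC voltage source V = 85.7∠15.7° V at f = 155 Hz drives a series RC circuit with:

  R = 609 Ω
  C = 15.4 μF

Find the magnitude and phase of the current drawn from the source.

Step 1 — Angular frequency: ω = 2π·f = 2π·155 = 973.9 rad/s.
Step 2 — Component impedances:
  R: Z = R = 609 Ω
  C: Z = 1/(jωC) = -j/(ω·C) = 0 - j66.68 Ω
Step 3 — Series combination: Z_total = R + C = 609 - j66.68 Ω = 612.6∠-6.2° Ω.
Step 4 — Source phasor: V = 85.7∠15.7° V = 82.5 + j23.19 V.
Step 5 — Ohm's law: I = V / Z_total = (82.5 + j23.19) / (609 - j66.68) = 0.1297 + j0.05228 A.
Step 6 — Convert to polar: |I| = 0.1399 A, ∠I = 21.9°.

I = 0.1399∠21.9° A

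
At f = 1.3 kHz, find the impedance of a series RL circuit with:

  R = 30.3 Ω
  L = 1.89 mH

Step 1 — Angular frequency: ω = 2π·f = 2π·1300 = 8168 rad/s.
Step 2 — Component impedances:
  R: Z = R = 30.3 Ω
  L: Z = jωL = j·8168·0.00189 = 0 + j15.44 Ω
Step 3 — Series combination: Z_total = R + L = 30.3 + j15.44 Ω = 34.01∠27.0° Ω.

Z = 30.3 + j15.44 Ω = 34.01∠27.0° Ω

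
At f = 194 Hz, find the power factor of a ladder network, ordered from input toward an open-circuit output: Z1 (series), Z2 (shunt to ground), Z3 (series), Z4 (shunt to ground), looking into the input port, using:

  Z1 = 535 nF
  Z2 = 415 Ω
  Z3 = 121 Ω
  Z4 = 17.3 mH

Step 1 — Angular frequency: ω = 2π·f = 2π·194 = 1219 rad/s.
Step 2 — Component impedances:
  Z1: Z = 1/(jωC) = -j/(ω·C) = 0 - j1533 Ω
  Z2: Z = R = 415 Ω
  Z3: Z = R = 121 Ω
  Z4: Z = jωL = j·1219·0.0173 = 0 + j21.09 Ω
Step 3 — Ladder network (open output): work backward from the far end, alternating series and parallel combinations. Z_in = 94.18 - j1521 Ω = 1524∠-86.5° Ω.
Step 4 — Power factor: PF = cos(φ) = Re(Z)/|Z| = 94.181/1523.7 = 0.06181.
Step 5 — Type: Im(Z) = -1521 ⇒ leading (phase φ = -86.5°).

PF = 0.06181 (leading, φ = -86.5°)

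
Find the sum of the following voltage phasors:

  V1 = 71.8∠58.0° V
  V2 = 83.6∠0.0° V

Step 1 — Convert each phasor to rectangular form:
  V1 = 71.8·(cos(58.0°) + j·sin(58.0°)) = 38.05 + j60.89 V
  V2 = 83.6·(cos(0.0°) + j·sin(0.0°)) = 83.6 V
Step 2 — Sum components: V_total = 121.6 + j60.89 V.
Step 3 — Convert to polar: |V_total| = 136 V, ∠V_total = 26.6°.

V_total = 136∠26.6° V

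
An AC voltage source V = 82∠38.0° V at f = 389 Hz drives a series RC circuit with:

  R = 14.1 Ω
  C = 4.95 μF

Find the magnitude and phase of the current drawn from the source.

Step 1 — Angular frequency: ω = 2π·f = 2π·389 = 2444 rad/s.
Step 2 — Component impedances:
  R: Z = R = 14.1 Ω
  C: Z = 1/(jωC) = -j/(ω·C) = 0 - j82.65 Ω
Step 3 — Series combination: Z_total = R + C = 14.1 - j82.65 Ω = 83.85∠-80.3° Ω.
Step 4 — Source phasor: V = 82∠38.0° V = 64.62 + j50.48 V.
Step 5 — Ohm's law: I = V / Z_total = (64.62 + j50.48) / (14.1 - j82.65) = -0.4639 + j0.8609 A.
Step 6 — Convert to polar: |I| = 0.978 A, ∠I = 118.3°.

I = 0.978∠118.3° A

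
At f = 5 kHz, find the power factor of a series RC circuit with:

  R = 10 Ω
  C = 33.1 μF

Step 1 — Angular frequency: ω = 2π·f = 2π·5000 = 3.142e+04 rad/s.
Step 2 — Component impedances:
  R: Z = R = 10 Ω
  C: Z = 1/(jωC) = -j/(ω·C) = 0 - j0.9617 Ω
Step 3 — Series combination: Z_total = R + C = 10 - j0.9617 Ω = 10.05∠-5.5° Ω.
Step 4 — Power factor: PF = cos(φ) = Re(Z)/|Z| = 10/10.046 = 0.9954.
Step 5 — Type: Im(Z) = -0.9617 ⇒ leading (phase φ = -5.5°).

PF = 0.9954 (leading, φ = -5.5°)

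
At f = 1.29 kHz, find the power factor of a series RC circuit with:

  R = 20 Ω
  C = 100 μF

Step 1 — Angular frequency: ω = 2π·f = 2π·1290 = 8105 rad/s.
Step 2 — Component impedances:
  R: Z = R = 20 Ω
  C: Z = 1/(jωC) = -j/(ω·C) = 0 - j1.234 Ω
Step 3 — Series combination: Z_total = R + C = 20 - j1.234 Ω = 20.04∠-3.5° Ω.
Step 4 — Power factor: PF = cos(φ) = Re(Z)/|Z| = 20/20.038 = 0.9981.
Step 5 — Type: Im(Z) = -1.234 ⇒ leading (phase φ = -3.5°).

PF = 0.9981 (leading, φ = -3.5°)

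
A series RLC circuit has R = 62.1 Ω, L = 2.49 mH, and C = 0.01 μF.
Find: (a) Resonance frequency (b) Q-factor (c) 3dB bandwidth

Step 1 — Resonance condition Im(Z)=0 gives ω₀ = 1/√(LC).
Step 2 — ω₀ = 1/√(0.00249·1e-08) = 2.004e+05 rad/s.
Step 3 — f₀ = ω₀/(2π) = 3.189e+04 Hz.
Step 4 — Series Q: Q = ω₀L/R = 2.004e+05·0.00249/62.1 = 8.035.
Step 5 — 3dB bandwidth: Δω = ω₀/Q = 2.494e+04 rad/s; BW = Δω/(2π) = 3969 Hz.

(a) f₀ = 3.189e+04 Hz  (b) Q = 8.035  (c) BW = 3969 Hz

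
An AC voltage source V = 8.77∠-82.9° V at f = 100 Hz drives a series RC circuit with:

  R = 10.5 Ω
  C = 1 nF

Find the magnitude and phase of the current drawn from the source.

Step 1 — Angular frequency: ω = 2π·f = 2π·100 = 628.3 rad/s.
Step 2 — Component impedances:
  R: Z = R = 10.5 Ω
  C: Z = 1/(jωC) = -j/(ω·C) = 0 - j1.592e+06 Ω
Step 3 — Series combination: Z_total = R + C = 10.5 - j1.592e+06 Ω = 1.592e+06∠-90.0° Ω.
Step 4 — Source phasor: V = 8.77∠-82.9° V = 1.084 - j8.703 V.
Step 5 — Ohm's law: I = V / Z_total = (1.084 - j8.703) / (10.5 - j1.592e+06) = 5.468e-06 + j6.811e-07 A.
Step 6 — Convert to polar: |I| = 5.51e-06 A, ∠I = 7.1°.

I = 5.51e-06∠7.1° A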